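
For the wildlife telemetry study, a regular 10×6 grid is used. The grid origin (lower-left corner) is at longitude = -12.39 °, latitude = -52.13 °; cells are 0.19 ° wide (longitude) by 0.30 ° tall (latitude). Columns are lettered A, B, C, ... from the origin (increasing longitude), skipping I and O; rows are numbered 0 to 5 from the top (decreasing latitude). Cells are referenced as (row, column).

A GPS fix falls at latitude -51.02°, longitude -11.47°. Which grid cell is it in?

(2, E)

Column index: ⌊(-11.47 − -12.39) / 0.19⌋ = ⌊4.842⌋ = 4 → column E
Row offset from origin: ⌊(-51.02 − -52.13) / 0.30⌋ = ⌊3.700⌋ = 3 → row 2 (counted from top)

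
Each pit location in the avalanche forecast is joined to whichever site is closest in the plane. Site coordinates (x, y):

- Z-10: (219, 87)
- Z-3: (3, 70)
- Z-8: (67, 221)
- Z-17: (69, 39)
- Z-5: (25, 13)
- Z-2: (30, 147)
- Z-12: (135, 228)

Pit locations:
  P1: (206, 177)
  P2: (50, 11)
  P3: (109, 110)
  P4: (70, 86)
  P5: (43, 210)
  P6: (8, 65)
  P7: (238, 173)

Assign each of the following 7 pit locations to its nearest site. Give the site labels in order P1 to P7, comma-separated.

P1 → Z-12 (d²=7642.00)
P2 → Z-5 (d²=629.00)
P3 → Z-17 (d²=6641.00)
P4 → Z-17 (d²=2210.00)
P5 → Z-8 (d²=697.00)
P6 → Z-3 (d²=50.00)
P7 → Z-10 (d²=7757.00)

Z-12, Z-5, Z-17, Z-17, Z-8, Z-3, Z-10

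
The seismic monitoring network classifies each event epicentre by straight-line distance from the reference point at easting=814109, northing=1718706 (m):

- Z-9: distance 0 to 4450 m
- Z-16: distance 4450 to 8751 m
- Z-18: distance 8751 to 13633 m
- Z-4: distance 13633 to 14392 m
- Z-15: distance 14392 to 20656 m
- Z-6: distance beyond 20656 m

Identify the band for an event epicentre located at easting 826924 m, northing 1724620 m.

Z-4

Distance = √((826924−814109)² + (1724620−1718706)²) = √(164224225.000 + 34975396.000) = 14113.810 m.
13633 ≤ 14113.810 < 14392 → Z-4.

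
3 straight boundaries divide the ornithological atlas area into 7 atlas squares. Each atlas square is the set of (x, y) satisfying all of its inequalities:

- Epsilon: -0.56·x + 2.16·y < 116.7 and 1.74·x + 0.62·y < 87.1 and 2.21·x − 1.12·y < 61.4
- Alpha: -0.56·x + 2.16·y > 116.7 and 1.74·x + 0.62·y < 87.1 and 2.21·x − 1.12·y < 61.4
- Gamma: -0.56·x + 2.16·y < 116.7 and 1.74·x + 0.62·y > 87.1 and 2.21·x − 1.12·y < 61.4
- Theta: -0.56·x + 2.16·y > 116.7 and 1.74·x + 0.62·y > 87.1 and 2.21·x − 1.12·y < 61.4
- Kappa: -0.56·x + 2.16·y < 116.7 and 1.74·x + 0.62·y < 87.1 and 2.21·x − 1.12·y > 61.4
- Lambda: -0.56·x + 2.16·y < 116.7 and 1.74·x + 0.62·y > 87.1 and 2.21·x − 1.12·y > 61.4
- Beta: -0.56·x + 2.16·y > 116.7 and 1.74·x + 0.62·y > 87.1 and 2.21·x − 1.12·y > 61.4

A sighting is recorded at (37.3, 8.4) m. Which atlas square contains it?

Kappa

-0.56·37.3 + 2.16·8.4 = -2.744, which is < 116.7
1.74·37.3 + 0.62·8.4 = 70.110, which is < 87.1
2.21·37.3 − 1.12·8.4 = 73.025, which is > 61.4
This sign pattern matches Kappa.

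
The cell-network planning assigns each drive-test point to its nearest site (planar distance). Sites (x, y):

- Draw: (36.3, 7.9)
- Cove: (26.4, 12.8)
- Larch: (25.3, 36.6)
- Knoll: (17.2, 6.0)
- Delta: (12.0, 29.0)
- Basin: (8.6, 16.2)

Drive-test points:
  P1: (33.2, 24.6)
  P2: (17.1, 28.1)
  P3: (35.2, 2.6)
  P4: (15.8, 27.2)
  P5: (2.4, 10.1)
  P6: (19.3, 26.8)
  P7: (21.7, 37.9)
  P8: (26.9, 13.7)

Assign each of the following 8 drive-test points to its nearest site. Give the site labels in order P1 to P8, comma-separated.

P1 → Cove (d²=185.48)
P2 → Delta (d²=26.82)
P3 → Draw (d²=29.30)
P4 → Delta (d²=17.68)
P5 → Basin (d²=75.65)
P6 → Delta (d²=58.13)
P7 → Larch (d²=14.65)
P8 → Cove (d²=1.06)

Cove, Delta, Draw, Delta, Basin, Delta, Larch, Cove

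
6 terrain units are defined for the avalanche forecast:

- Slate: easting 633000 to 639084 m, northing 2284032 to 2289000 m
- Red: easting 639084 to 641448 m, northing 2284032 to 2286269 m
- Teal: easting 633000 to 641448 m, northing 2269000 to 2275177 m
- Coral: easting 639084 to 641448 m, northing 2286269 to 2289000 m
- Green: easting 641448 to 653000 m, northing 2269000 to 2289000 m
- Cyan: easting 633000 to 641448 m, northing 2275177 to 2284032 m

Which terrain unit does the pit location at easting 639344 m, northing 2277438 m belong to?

The point has easting = 639344 and northing = 2277438.
Only Cyan satisfies 633000 ≤ easting ≤ 641448 and 2275177 ≤ northing ≤ 2284032.

Cyan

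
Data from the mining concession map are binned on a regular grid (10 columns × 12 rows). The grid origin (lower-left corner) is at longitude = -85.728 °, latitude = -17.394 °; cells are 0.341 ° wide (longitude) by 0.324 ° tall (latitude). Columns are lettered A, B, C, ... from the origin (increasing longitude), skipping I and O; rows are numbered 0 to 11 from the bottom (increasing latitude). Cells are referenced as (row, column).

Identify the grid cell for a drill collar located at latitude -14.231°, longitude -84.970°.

(9, C)

Column index: ⌊(-84.970 − -85.728) / 0.341⌋ = ⌊2.223⌋ = 2 → column C
Row offset from origin: ⌊(-14.231 − -17.394) / 0.324⌋ = ⌊9.762⌋ = 9 → row 9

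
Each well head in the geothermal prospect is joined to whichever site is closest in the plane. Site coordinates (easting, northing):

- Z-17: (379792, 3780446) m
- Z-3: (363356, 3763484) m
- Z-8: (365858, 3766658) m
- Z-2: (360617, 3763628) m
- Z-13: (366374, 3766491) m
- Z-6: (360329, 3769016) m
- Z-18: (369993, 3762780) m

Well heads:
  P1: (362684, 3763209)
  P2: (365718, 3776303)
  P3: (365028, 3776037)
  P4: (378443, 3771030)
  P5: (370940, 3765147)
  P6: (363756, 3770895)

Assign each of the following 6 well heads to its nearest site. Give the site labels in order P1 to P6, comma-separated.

Z-3, Z-6, Z-6, Z-17, Z-18, Z-6

P1 → Z-3 (d²=527209.00)
P2 → Z-6 (d²=82141690.00)
P3 → Z-6 (d²=71375042.00)
P4 → Z-17 (d²=90480857.00)
P5 → Z-18 (d²=6499498.00)
P6 → Z-6 (d²=15274970.00)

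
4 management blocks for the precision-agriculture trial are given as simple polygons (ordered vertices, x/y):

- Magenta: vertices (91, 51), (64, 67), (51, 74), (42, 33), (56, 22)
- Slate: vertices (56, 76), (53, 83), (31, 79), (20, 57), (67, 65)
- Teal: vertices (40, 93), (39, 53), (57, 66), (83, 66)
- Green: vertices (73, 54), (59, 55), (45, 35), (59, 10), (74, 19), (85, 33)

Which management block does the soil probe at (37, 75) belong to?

Cast a ray rightward from (37, 75). For each polygon, the edges (by vertex number in listed order) whose endpoints lie on opposite sides of y = 75, where each meets that height, and whether that is right or left of the point:
Magenta: no edge straddles that height → 0 crossings.
Slate: 3–4 at x≈29.0 (left), 5–1 at x≈57.0 (right) → 1 crossing.
Teal: 1–2 at x≈39.5 (right), 4–1 at x≈68.7 (right) → 2 crossings.
Green: no edge straddles that height → 0 crossings.
Only Slate has an odd count, so the point is inside Slate.

Slate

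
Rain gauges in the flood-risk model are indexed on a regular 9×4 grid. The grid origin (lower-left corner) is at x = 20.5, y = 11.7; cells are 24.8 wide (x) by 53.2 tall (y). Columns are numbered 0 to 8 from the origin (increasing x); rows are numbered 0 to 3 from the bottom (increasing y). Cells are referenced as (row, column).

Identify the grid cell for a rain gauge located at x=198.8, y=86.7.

(1, 7)

Column index: ⌊(198.8 − 20.5) / 24.8⌋ = ⌊7.190⌋ = 7
Row offset from origin: ⌊(86.7 − 11.7) / 53.2⌋ = ⌊1.410⌋ = 1 → row 1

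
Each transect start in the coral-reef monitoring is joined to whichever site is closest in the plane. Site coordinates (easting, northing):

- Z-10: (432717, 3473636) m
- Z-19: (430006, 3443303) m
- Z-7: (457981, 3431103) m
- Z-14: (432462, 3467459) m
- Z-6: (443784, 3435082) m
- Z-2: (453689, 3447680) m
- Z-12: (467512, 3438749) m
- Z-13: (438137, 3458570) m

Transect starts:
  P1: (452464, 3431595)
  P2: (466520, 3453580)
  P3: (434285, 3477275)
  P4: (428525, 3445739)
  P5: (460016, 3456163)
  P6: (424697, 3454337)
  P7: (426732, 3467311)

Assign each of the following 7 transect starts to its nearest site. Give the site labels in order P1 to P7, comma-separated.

Z-7, Z-2, Z-10, Z-19, Z-2, Z-19, Z-14

P1 → Z-7 (d²=30679353.00)
P2 → Z-2 (d²=199444561.00)
P3 → Z-10 (d²=15700945.00)
P4 → Z-19 (d²=8127457.00)
P5 → Z-2 (d²=111992218.00)
P6 → Z-19 (d²=149934637.00)
P7 → Z-14 (d²=32854804.00)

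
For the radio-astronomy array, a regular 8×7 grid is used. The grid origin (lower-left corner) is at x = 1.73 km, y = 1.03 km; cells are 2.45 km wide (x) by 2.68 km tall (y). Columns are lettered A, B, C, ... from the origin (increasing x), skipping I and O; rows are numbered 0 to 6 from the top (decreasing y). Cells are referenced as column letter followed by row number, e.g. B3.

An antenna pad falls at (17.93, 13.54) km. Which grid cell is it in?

Column index: ⌊(17.93 − 1.73) / 2.45⌋ = ⌊6.612⌋ = 6 → column G
Row offset from origin: ⌊(13.54 − 1.03) / 2.68⌋ = ⌊4.668⌋ = 4 → row 2 (counted from top)

G2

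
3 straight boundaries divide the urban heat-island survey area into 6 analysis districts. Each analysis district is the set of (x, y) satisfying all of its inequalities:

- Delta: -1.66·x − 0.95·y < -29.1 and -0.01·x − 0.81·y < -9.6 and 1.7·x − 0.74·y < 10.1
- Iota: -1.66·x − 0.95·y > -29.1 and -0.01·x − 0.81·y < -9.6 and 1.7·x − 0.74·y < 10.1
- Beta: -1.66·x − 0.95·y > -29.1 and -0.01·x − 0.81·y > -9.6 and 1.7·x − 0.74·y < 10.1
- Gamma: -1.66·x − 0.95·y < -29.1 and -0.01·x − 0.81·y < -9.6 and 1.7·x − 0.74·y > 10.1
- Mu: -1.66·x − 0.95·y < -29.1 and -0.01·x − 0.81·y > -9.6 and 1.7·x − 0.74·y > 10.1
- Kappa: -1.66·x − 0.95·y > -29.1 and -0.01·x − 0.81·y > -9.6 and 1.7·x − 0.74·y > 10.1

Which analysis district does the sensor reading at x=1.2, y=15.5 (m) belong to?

Iota

-1.66·1.2 − 0.95·15.5 = -16.717, which is > -29.1
-0.01·1.2 − 0.81·15.5 = -12.567, which is < -9.6
1.7·1.2 − 0.74·15.5 = -9.430, which is < 10.1
This sign pattern matches Iota.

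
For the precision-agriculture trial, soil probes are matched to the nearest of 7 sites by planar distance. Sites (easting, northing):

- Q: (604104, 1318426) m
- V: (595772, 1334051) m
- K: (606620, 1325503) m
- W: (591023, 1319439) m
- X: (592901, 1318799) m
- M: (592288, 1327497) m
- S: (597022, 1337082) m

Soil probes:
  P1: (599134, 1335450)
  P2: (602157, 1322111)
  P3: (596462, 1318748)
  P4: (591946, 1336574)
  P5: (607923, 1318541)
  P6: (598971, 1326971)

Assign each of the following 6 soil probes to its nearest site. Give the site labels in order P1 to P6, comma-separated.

P1 → S (d²=7123968.00)
P2 → Q (d²=17370034.00)
P3 → X (d²=12683322.00)
P4 → V (d²=21003805.00)
P5 → Q (d²=14597986.00)
P6 → M (d²=44939165.00)

S, Q, X, V, Q, M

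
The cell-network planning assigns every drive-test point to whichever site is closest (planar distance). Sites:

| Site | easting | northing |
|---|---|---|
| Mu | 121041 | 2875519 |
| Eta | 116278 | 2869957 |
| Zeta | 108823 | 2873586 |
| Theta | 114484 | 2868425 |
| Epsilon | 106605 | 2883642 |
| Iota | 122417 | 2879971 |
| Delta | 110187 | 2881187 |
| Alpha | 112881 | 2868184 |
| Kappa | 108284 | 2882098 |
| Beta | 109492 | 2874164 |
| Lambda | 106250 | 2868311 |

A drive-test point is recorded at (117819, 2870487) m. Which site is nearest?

Eta

Squared distances to each site:
Mu: 35702308.000; Eta: 2655581.000; Zeta: 90531817.000; Theta: 15374069.000; Epsilon: 298807821.000; Iota: 111087860.000; Delta: 172737424.000; Alpha: 29687653.000; Kappa: 225731546.000; Beta: 82859258.000; Lambda: 138576737.000.
Minimum at Eta.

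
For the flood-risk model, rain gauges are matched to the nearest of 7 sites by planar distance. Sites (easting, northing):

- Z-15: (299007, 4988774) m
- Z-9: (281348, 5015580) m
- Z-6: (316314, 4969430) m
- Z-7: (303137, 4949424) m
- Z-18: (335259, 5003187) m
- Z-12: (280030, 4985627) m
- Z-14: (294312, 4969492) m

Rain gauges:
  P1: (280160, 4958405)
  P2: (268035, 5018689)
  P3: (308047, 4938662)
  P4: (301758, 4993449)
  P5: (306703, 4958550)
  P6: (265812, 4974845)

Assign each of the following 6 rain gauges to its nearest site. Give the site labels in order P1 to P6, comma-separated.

Z-14, Z-9, Z-7, Z-15, Z-7, Z-12

P1 → Z-14 (d²=323200673.00)
P2 → Z-9 (d²=186901850.00)
P3 → Z-7 (d²=139928744.00)
P4 → Z-15 (d²=29423626.00)
P5 → Z-7 (d²=96000232.00)
P6 → Z-12 (d²=318403048.00)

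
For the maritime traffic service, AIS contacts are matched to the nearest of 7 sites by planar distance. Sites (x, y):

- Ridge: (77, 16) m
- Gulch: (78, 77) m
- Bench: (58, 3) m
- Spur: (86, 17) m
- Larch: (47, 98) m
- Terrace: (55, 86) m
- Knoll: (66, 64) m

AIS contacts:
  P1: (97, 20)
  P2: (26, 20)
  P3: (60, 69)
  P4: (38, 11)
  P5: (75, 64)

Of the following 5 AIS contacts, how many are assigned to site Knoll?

P1 → Spur
P2 → Bench
P3 → Knoll
P4 → Bench
P5 → Knoll
2 of the 5 go to Knoll.

2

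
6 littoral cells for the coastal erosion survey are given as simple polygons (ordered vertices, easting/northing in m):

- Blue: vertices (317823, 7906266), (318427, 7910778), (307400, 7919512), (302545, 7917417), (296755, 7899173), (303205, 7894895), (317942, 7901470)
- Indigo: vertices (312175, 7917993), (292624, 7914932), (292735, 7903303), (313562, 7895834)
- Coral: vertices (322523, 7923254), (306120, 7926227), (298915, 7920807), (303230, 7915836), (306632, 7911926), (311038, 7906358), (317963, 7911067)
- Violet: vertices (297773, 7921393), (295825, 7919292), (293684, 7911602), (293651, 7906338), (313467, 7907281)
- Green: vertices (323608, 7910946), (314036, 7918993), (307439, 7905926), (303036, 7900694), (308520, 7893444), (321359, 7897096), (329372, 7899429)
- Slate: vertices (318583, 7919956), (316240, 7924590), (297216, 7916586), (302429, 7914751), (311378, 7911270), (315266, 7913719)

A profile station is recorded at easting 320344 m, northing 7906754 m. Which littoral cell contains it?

Green

Cast a ray rightward from (320344, 7906754). For each polygon, the edges (by vertex number in listed order) whose endpoints lie on opposite sides of northing = 7906754, where each meets that height, and whether that is right or left of the point:
Blue: 1–2 at easting≈317888.3 (left), 4–5 at easting≈299160.9 (left) → 0 crossings.
Indigo: 2–3 at easting≈292702.1 (left), 4–1 at easting≈312878.5 (left) → 0 crossings.
Coral: 5–6 at easting≈310724.6 (left), 6–7 at easting≈311620.4 (left) → 0 crossings.
Violet: 3–4 at easting≈293653.6 (left), 4–5 at easting≈302392.7 (left) → 0 crossings.
Green: 2–3 at easting≈307857.0 (left), 7–1 at easting≈325706.0 (right) → 1 crossing.
Slate: no edge straddles that height → 0 crossings.
Only Green has an odd count, so the point is inside Green.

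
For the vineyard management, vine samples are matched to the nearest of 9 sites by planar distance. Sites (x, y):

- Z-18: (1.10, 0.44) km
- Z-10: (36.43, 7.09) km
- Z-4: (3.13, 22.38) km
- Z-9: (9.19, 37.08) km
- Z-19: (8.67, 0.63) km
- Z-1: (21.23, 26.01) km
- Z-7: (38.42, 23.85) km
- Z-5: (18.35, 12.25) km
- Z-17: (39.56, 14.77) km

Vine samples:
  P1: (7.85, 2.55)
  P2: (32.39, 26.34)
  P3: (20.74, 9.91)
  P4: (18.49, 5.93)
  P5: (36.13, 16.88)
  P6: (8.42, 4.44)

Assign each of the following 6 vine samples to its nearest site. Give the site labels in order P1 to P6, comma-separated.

Z-19, Z-7, Z-5, Z-5, Z-17, Z-19

P1 → Z-19 (d²=4.36)
P2 → Z-7 (d²=42.56)
P3 → Z-5 (d²=11.19)
P4 → Z-5 (d²=39.96)
P5 → Z-17 (d²=16.22)
P6 → Z-19 (d²=14.58)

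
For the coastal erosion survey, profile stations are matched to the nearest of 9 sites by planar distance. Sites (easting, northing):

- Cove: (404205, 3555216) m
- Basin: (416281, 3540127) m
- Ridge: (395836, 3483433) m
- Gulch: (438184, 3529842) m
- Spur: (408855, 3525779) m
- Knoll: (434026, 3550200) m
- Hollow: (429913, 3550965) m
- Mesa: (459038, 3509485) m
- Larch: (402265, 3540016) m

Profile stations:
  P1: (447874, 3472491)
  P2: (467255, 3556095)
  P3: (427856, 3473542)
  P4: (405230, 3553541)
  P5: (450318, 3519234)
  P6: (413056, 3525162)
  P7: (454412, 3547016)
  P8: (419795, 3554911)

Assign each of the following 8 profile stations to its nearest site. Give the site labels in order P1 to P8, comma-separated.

P1 → Mesa (d²=1493190932.00)
P2 → Knoll (d²=1138917466.00)
P3 → Ridge (d²=1123112281.00)
P4 → Cove (d²=3856250.00)
P5 → Mesa (d²=171081401.00)
P6 → Spur (d²=18029090.00)
P7 → Knoll (d²=425726852.00)
P8 → Hollow (d²=117944840.00)

Mesa, Knoll, Ridge, Cove, Mesa, Spur, Knoll, Hollow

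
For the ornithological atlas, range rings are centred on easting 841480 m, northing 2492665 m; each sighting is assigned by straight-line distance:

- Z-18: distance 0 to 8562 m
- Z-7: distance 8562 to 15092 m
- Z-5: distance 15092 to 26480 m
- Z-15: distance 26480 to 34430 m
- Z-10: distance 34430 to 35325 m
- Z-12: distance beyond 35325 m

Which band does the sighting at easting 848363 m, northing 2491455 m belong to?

Z-18

Distance = √((848363−841480)² + (2491455−2492665)²) = √(47375689.000 + 1464100.000) = 6988.547 m.
0 ≤ 6988.547 < 8562 → Z-18.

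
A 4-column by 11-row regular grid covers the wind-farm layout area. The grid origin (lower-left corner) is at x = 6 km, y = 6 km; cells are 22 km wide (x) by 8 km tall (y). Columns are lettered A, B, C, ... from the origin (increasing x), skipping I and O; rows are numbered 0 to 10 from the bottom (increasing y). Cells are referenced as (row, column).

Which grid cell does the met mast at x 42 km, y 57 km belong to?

Column index: ⌊(42 − 6) / 22⌋ = ⌊1.636⌋ = 1 → column B
Row offset from origin: ⌊(57 − 6) / 8⌋ = ⌊6.375⌋ = 6 → row 6

(6, B)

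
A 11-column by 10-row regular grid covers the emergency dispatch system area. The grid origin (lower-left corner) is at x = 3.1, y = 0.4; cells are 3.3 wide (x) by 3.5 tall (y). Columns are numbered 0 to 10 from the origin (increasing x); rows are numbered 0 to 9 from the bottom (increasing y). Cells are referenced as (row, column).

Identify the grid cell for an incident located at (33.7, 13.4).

Column index: ⌊(33.7 − 3.1) / 3.3⌋ = ⌊9.273⌋ = 9
Row offset from origin: ⌊(13.4 − 0.4) / 3.5⌋ = ⌊3.714⌋ = 3 → row 3

(3, 9)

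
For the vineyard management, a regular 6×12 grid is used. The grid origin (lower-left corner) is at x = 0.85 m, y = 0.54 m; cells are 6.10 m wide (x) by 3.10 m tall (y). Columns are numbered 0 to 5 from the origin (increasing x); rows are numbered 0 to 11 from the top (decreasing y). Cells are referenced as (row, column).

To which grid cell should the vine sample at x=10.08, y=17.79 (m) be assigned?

(6, 1)

Column index: ⌊(10.08 − 0.85) / 6.10⌋ = ⌊1.513⌋ = 1
Row offset from origin: ⌊(17.79 − 0.54) / 3.10⌋ = ⌊5.565⌋ = 5 → row 6 (counted from top)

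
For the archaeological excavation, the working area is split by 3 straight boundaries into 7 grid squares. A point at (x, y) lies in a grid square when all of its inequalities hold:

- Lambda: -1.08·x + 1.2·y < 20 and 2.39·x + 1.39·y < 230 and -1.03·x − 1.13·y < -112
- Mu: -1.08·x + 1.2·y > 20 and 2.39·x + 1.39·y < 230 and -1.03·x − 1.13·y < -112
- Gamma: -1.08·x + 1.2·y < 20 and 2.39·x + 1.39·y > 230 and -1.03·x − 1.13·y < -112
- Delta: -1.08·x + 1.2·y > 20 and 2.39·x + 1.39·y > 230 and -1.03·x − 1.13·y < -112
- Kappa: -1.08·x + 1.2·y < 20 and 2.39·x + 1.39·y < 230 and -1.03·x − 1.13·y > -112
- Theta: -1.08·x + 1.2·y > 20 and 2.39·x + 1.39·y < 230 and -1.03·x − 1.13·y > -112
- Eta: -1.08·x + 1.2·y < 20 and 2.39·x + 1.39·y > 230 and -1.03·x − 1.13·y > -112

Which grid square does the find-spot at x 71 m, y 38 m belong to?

Lambda

-1.08·71 + 1.2·38 = -31.080, which is < 20
2.39·71 + 1.39·38 = 222.510, which is < 230
-1.03·71 − 1.13·38 = -116.070, which is < -112
This sign pattern matches Lambda.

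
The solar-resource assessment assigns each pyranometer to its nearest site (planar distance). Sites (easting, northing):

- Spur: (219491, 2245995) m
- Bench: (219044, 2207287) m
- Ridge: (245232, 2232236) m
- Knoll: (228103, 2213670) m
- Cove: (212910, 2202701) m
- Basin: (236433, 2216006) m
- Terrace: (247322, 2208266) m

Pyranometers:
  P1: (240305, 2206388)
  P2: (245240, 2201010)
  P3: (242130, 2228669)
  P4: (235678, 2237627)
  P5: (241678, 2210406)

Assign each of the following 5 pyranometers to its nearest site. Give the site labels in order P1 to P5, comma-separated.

P1 → Terrace (d²=52765173.00)
P2 → Terrace (d²=56984260.00)
P3 → Ridge (d²=22345893.00)
P4 → Ridge (d²=120341797.00)
P5 → Terrace (d²=36434336.00)

Terrace, Terrace, Ridge, Ridge, Terrace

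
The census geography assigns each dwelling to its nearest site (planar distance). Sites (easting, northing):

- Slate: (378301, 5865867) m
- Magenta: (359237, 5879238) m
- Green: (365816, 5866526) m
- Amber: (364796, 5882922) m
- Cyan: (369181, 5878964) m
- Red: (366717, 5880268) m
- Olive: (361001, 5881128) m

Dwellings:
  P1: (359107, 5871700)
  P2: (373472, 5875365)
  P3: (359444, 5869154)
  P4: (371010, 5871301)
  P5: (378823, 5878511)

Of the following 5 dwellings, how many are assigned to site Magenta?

1

P1 → Magenta
P2 → Cyan
P3 → Green
P4 → Green
P5 → Cyan
1 of the 5 goes to Magenta.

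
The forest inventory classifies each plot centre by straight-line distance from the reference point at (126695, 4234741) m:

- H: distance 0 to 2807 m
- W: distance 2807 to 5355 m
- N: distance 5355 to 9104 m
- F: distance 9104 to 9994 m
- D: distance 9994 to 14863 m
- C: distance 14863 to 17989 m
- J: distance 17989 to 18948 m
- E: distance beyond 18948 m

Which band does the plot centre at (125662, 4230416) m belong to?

W

Distance = √((125662−126695)² + (4230416−4234741)²) = √(1067089.000 + 18705625.000) = 4446.652 m.
2807 ≤ 4446.652 < 5355 → W.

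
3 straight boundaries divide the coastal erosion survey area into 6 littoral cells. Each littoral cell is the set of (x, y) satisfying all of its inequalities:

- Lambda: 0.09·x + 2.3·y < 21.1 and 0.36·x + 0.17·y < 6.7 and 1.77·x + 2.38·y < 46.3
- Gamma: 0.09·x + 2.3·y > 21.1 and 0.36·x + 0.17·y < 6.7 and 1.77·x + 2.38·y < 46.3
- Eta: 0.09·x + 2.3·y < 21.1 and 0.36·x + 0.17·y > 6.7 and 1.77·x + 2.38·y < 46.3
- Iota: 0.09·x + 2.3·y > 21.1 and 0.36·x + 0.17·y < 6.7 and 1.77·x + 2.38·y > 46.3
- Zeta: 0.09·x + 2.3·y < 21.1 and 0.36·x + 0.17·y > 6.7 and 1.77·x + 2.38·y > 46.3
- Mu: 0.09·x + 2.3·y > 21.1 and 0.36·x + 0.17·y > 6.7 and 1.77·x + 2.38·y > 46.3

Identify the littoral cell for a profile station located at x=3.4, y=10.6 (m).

Gamma

0.09·3.4 + 2.3·10.6 = 24.686, which is > 21.1
0.36·3.4 + 0.17·10.6 = 3.026, which is < 6.7
1.77·3.4 + 2.38·10.6 = 31.246, which is < 46.3
This sign pattern matches Gamma.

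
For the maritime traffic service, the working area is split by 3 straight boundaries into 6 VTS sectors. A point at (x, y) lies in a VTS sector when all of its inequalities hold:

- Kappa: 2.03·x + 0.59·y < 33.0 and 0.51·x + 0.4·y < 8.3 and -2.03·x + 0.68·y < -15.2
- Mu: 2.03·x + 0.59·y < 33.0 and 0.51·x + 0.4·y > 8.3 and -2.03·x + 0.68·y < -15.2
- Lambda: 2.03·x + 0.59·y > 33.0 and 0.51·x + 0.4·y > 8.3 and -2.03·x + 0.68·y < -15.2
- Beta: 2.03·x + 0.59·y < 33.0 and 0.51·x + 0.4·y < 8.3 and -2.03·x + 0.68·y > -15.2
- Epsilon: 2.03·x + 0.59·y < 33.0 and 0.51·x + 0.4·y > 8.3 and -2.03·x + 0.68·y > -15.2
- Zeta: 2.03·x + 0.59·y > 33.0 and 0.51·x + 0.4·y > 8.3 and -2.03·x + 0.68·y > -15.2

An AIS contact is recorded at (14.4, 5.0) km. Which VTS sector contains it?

2.03·14.4 + 0.59·5.0 = 32.182, which is < 33.0
0.51·14.4 + 0.4·5.0 = 9.344, which is > 8.3
-2.03·14.4 + 0.68·5.0 = -25.832, which is < -15.2
This sign pattern matches Mu.

Mu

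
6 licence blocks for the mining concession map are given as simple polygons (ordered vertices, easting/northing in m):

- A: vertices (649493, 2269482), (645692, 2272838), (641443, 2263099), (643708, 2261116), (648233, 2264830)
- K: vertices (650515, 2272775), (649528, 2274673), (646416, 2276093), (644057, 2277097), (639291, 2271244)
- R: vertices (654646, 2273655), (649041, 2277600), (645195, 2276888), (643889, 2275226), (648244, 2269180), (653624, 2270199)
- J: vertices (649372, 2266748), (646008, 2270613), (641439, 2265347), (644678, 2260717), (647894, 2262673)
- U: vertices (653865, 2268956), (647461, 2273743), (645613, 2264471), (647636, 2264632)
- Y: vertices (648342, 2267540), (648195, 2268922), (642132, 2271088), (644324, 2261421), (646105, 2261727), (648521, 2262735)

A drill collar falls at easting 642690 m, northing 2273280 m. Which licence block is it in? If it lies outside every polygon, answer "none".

Cast a ray rightward from (642690, 2273280). For each polygon, the edges (by vertex number in listed order) whose endpoints lie on opposite sides of northing = 2273280, where each meets that height, and whether that is right or left of the point:
A: no edge straddles that height → 0 crossings.
K: 1–2 at easting≈650252.4 (right), 4–5 at easting≈640948.9 (left) → 1 crossing.
R: 4–5 at easting≈645290.7 (right), 6–1 at easting≈654535.1 (right) → 2 crossings.
J: no edge straddles that height → 0 crossings.
U: 1–2 at easting≈648080.4 (right), 2–3 at easting≈647368.7 (right) → 2 crossings.
Y: no edge straddles that height → 0 crossings.
Only K has an odd count, so the point is inside K.

K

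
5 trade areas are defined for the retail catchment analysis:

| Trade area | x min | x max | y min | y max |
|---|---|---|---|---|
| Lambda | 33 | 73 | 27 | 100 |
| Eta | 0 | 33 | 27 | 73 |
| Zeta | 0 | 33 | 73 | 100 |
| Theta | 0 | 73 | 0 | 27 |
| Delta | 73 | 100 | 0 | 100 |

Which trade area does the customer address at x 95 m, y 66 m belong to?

The point has x = 95 and y = 66.
Only Delta satisfies 73 ≤ x ≤ 100 and 0 ≤ y ≤ 100.

Delta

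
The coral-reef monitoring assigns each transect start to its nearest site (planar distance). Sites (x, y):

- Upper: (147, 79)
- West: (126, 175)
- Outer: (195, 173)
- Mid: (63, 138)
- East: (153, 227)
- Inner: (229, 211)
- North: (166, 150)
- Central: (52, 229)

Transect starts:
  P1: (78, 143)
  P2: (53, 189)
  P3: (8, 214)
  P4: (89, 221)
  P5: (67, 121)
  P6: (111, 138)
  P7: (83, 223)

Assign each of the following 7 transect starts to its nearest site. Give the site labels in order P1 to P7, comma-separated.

Mid, Central, Central, Central, Mid, West, Central

P1 → Mid (d²=250.00)
P2 → Central (d²=1601.00)
P3 → Central (d²=2161.00)
P4 → Central (d²=1433.00)
P5 → Mid (d²=305.00)
P6 → West (d²=1594.00)
P7 → Central (d²=997.00)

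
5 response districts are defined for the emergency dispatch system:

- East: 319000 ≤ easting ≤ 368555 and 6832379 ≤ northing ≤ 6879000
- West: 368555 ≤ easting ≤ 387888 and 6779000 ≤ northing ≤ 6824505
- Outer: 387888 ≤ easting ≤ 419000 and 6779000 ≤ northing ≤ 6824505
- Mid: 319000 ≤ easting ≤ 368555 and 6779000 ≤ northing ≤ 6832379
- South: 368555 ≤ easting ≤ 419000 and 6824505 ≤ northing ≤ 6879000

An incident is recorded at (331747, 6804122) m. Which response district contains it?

Mid

The point has easting = 331747 and northing = 6804122.
Only Mid satisfies 319000 ≤ easting ≤ 368555 and 6779000 ≤ northing ≤ 6832379.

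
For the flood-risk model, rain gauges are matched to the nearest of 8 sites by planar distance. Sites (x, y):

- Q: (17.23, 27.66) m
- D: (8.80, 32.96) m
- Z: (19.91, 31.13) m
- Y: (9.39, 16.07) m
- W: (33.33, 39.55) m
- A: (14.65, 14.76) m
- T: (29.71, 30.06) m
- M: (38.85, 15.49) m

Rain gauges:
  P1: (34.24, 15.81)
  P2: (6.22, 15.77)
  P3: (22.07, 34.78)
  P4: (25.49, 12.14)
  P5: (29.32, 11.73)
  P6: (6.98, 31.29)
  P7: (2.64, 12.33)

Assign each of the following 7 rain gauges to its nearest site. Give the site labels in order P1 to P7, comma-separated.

M, Y, Z, A, M, D, Y

P1 → M (d²=21.35)
P2 → Y (d²=10.14)
P3 → Z (d²=17.99)
P4 → A (d²=124.37)
P5 → M (d²=104.96)
P6 → D (d²=6.10)
P7 → Y (d²=59.55)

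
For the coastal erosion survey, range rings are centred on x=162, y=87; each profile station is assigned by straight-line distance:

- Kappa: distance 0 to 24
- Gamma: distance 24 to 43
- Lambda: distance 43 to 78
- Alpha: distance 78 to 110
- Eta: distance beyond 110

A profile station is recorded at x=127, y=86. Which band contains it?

Distance = √((127−162)² + (86−87)²) = √(1225.000 + 1.000) = 35.014.
24 ≤ 35.014 < 43 → Gamma.

Gamma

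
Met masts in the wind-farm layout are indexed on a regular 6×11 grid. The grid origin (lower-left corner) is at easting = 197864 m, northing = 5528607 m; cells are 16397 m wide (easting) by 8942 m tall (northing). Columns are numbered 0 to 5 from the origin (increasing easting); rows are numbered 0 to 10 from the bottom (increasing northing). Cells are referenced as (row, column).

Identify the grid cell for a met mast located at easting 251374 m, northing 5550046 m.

Column index: ⌊(251374 − 197864) / 16397⌋ = ⌊3.263⌋ = 3
Row offset from origin: ⌊(5550046 − 5528607) / 8942⌋ = ⌊2.398⌋ = 2 → row 2

(2, 3)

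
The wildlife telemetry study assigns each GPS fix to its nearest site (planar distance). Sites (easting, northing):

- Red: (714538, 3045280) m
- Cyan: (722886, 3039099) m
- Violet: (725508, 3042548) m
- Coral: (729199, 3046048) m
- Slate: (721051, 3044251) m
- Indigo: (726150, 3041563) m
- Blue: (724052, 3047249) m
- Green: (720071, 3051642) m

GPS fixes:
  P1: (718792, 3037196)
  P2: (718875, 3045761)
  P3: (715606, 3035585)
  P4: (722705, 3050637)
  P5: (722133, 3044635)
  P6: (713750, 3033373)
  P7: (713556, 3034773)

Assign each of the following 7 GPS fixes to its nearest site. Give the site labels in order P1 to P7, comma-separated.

P1 → Cyan (d²=20382245.00)
P2 → Slate (d²=7015076.00)
P3 → Cyan (d²=65346596.00)
P4 → Green (d²=7947981.00)
P5 → Slate (d²=1318180.00)
P6 → Cyan (d²=116253572.00)
P7 → Cyan (d²=105763176.00)

Cyan, Slate, Cyan, Green, Slate, Cyan, Cyan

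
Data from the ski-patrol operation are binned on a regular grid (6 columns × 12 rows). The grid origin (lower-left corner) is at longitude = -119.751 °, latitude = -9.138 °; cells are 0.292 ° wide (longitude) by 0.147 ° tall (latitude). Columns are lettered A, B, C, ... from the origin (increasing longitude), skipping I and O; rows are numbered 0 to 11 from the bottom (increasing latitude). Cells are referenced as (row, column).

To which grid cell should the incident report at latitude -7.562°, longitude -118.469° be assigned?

Column index: ⌊(-118.469 − -119.751) / 0.292⌋ = ⌊4.390⌋ = 4 → column E
Row offset from origin: ⌊(-7.562 − -9.138) / 0.147⌋ = ⌊10.721⌋ = 10 → row 10

(10, E)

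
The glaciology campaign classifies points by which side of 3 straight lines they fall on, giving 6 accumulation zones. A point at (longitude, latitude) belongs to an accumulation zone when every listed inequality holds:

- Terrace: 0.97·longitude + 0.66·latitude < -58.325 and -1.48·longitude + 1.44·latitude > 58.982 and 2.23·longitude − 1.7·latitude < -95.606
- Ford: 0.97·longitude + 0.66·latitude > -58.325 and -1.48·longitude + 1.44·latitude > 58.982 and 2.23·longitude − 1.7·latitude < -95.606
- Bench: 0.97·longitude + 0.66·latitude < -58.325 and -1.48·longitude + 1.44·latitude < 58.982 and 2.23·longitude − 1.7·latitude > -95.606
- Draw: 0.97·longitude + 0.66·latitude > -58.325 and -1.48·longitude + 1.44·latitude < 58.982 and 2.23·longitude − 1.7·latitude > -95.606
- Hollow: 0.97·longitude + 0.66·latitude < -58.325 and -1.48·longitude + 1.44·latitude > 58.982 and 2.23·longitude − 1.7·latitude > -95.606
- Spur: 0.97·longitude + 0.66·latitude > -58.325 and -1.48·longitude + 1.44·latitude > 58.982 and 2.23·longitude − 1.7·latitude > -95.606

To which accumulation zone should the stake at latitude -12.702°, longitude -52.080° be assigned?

0.97·-52.080 + 0.66·-12.702 = -58.901, which is < -58.325
-1.48·-52.080 + 1.44·-12.702 = 58.788, which is < 58.982
2.23·-52.080 − 1.7·-12.702 = -94.545, which is > -95.606
This sign pattern matches Bench.

Bench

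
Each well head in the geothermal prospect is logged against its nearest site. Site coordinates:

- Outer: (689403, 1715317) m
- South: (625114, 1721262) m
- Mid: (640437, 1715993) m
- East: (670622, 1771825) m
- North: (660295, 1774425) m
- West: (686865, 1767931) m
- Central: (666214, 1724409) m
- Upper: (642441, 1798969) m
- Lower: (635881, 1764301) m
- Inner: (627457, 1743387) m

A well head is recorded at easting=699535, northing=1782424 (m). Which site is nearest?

Squared distances to each site:
Outer: 4606006873.000; South: 9279275485.000; Mid: 7905651365.000; East: 948300370.000; North: 1603761601.000; West: 370575949.000; Central: 4476029266.000; Upper: 3533461861.000; Lower: 4380274845.000; Inner: 6719125453.000.
Minimum at West.

West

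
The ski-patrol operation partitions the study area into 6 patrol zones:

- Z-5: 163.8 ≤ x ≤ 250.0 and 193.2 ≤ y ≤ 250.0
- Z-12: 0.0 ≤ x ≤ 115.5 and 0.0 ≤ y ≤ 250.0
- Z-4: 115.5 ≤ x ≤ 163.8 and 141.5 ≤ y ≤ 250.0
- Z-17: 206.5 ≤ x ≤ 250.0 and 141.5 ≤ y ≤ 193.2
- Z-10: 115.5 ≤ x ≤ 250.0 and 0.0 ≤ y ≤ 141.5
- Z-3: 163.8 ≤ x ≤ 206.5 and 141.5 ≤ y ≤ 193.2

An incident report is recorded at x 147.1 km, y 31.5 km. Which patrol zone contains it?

The point has x = 147.1 and y = 31.5.
Only Z-10 satisfies 115.5 ≤ x ≤ 250.0 and 0.0 ≤ y ≤ 141.5.

Z-10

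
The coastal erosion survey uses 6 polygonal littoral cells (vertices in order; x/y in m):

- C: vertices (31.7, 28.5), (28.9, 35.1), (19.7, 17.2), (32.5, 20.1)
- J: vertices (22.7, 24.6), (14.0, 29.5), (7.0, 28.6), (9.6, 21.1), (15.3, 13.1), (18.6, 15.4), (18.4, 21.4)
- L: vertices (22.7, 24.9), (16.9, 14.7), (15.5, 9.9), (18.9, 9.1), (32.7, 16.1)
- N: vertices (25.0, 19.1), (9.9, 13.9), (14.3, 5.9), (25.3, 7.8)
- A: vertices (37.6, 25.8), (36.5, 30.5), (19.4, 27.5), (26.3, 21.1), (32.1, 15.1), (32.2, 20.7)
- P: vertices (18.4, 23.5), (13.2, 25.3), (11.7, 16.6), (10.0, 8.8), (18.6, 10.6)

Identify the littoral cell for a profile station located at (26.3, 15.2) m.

L

Cast a ray rightward from (26.3, 15.2). For each polygon, the edges (by vertex number in listed order) whose endpoints lie on opposite sides of y = 15.2, where each meets that height, and whether that is right or left of the point:
C: no edge straddles that height → 0 crossings.
J: 4–5 at x≈13.80 (left), 5–6 at x≈18.31 (left) → 0 crossings.
L: 1–2 at x≈17.18 (left), 4–5 at x≈30.93 (right) → 1 crossing.
N: 1–2 at x≈13.67 (left), 4–1 at x≈25.10 (left) → 0 crossings.
A: 4–5 at x≈32.00 (right), 5–6 at x≈32.10 (right) → 2 crossings.
P: 3–4 at x≈11.39 (left), 5–1 at x≈18.53 (left) → 0 crossings.
Only L has an odd count, so the point is inside L.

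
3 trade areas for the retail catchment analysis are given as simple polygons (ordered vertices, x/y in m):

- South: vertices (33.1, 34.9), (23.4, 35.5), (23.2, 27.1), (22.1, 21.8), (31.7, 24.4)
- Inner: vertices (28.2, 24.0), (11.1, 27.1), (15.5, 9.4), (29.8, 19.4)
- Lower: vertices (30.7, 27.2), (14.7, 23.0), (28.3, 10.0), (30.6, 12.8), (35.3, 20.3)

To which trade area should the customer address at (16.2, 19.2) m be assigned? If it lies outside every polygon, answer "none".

Inner

Cast a ray rightward from (16.2, 19.2). For each polygon, the edges (by vertex number in listed order) whose endpoints lie on opposite sides of y = 19.2, where each meets that height, and whether that is right or left of the point:
South: no edge straddles that height → 0 crossings.
Inner: 2–3 at x≈13.06 (left), 3–4 at x≈29.51 (right) → 1 crossing.
Lower: 2–3 at x≈18.68 (right), 4–5 at x≈34.61 (right) → 2 crossings.
Only Inner has an odd count, so the point is inside Inner.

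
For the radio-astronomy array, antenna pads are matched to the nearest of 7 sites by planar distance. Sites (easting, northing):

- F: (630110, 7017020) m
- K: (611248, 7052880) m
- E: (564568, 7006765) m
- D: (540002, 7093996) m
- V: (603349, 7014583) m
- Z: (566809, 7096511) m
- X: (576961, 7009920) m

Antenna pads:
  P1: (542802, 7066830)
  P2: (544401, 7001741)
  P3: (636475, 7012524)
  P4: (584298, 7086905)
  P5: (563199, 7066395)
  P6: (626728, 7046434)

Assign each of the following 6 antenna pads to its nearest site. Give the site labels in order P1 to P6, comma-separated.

P1 → D (d²=745831556.00)
P2 → E (d²=431948465.00)
P3 → F (d²=60727241.00)
P4 → Z (d²=398140357.00)
P5 → Z (d²=920005556.00)
P6 → K (d²=281181316.00)

D, E, F, Z, Z, K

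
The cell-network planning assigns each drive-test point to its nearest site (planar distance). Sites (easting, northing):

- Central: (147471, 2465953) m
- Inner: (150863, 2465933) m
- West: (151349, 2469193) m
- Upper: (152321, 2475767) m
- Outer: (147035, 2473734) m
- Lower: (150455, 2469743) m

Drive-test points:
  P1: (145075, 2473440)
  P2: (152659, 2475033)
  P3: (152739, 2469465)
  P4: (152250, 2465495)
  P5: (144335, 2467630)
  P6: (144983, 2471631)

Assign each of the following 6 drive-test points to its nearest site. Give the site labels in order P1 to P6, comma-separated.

Outer, Upper, West, Inner, Central, Outer

P1 → Outer (d²=3928036.00)
P2 → Upper (d²=653000.00)
P3 → West (d²=2006084.00)
P4 → Inner (d²=2115613.00)
P5 → Central (d²=12646825.00)
P6 → Outer (d²=8633313.00)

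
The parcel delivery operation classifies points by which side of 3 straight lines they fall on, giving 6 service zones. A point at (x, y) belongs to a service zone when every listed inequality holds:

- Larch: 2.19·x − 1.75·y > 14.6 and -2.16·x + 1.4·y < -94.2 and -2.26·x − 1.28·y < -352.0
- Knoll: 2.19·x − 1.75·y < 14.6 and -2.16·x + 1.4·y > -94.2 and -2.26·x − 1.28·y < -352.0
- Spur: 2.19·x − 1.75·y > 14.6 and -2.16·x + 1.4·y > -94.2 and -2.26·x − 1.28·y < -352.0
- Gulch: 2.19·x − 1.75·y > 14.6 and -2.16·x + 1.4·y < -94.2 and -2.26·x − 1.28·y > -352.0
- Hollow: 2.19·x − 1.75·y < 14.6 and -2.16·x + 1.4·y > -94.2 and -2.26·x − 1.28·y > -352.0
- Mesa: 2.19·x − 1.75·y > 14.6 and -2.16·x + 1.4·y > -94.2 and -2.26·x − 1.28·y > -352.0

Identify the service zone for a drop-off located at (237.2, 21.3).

2.19·237.2 − 1.75·21.3 = 482.193, which is > 14.6
-2.16·237.2 + 1.4·21.3 = -482.532, which is < -94.2
-2.26·237.2 − 1.28·21.3 = -563.336, which is < -352.0
This sign pattern matches Larch.

Larch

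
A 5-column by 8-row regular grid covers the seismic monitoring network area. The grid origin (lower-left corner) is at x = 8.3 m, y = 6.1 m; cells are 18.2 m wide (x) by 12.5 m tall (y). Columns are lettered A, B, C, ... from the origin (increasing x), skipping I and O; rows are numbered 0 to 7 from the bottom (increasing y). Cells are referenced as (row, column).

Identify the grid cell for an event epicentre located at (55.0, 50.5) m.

Column index: ⌊(55.0 − 8.3) / 18.2⌋ = ⌊2.566⌋ = 2 → column C
Row offset from origin: ⌊(50.5 − 6.1) / 12.5⌋ = ⌊3.552⌋ = 3 → row 3

(3, C)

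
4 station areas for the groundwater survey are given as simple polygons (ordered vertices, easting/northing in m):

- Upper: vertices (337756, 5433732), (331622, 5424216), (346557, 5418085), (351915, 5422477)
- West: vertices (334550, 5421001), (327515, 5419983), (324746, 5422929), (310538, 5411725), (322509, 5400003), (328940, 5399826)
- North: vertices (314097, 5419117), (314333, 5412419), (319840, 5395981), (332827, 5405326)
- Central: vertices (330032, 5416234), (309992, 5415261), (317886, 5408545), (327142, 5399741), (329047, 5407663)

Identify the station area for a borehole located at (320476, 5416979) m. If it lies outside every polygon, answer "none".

Cast a ray rightward from (320476, 5416979). For each polygon, the edges (by vertex number in listed order) whose endpoints lie on opposite sides of northing = 5416979, where each meets that height, and whether that is right or left of the point:
Upper: no edge straddles that height → 0 crossings.
West: 3–4 at easting≈317200.7 (left), 6–1 at easting≈333484.4 (right) → 1 crossing.
North: 1–2 at easting≈314172.3 (left), 4–1 at easting≈317000.7 (left) → 0 crossings.
Central: no edge straddles that height → 0 crossings.
Only West has an odd count, so the point is inside West.

West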